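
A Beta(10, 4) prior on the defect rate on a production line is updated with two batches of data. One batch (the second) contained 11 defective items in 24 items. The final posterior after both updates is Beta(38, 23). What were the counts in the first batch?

17 defective items and 6 good items

Because Beta–binomial updating is additive in the counts, the combined data contributed (α_post−α_prior, β_post−β_prior) successes and failures.
Total across both batches: 38−10=28 defective items, 23−4=19 good items.
Subtract the second batch: 28−11=17 defective items and 19−13=6 good items.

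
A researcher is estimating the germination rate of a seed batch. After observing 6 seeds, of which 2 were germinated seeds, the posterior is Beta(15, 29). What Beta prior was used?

Beta(13, 25)

Beta is conjugate to the binomial likelihood: posterior = Beta(α+s, β+f).
So α = 15 − 2 = 13 and β = 29 − 4 = 25.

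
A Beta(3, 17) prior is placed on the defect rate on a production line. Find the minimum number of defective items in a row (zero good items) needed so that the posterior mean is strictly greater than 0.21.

After k defective items and 0 good items the posterior is Beta(3+k, 17), with mean (3+k)/(3+17+k).
Set (3+k)/(20+k) > 0.21 and solve: k > (0.21·20 − 3)/(1 − 0.21) = 1.519.
The smallest integer exceeding 1.519 is 2.

k = 2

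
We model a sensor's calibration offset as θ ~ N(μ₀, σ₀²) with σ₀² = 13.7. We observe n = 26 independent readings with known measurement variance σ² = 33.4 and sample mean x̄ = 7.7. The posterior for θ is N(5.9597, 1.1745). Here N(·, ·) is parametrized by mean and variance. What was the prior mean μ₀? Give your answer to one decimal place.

With known observation variance, the Normal–Normal posterior has precision τ_n = τ₀ + n/σ² and mean μ_n = (τ₀μ₀ + (n/σ²)x̄)/τ_n.
Here τ₀ = 1/13.7 = 0.072993 and τ_data = 26/33.4 = 0.778443, so τ_n = 0.851436.
Rearranging for μ₀: μ₀ = (μ_n·τ_n − τ_data·x̄)/τ₀ = (5.9597·0.851436 − 0.778443·7.7) / 0.072993 = -0.919708/0.072993 ≈ -12.6.

μ₀ = -12.6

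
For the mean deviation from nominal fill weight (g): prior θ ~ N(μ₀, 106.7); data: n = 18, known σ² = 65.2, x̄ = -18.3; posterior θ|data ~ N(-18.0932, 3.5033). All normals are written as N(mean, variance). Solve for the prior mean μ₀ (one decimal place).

μ₀ = -12.0

The posterior mean is a precision-weighted average: μ_n = (τ₀μ₀ + τ_data·x̄)/(τ₀+τ_data), with τ₀=1/σ₀² and τ_data=n/σ².
Here τ₀ = 1/106.7 = 0.009372 and τ_data = 18/65.2 = 0.276074, so τ_n = 0.285446.
Rearranging for μ₀: μ₀ = (μ_n·τ_n − τ_data·x̄)/τ₀ = (-18.0932·0.285446 − 0.276074·-18.3) / 0.009372 = -0.112477/0.009372 ≈ -12.0.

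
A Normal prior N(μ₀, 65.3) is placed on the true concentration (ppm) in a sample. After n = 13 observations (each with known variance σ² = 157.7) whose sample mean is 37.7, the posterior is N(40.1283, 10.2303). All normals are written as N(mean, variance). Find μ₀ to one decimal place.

μ₀ = 53.2

The posterior mean is a precision-weighted average: μ_n = (τ₀μ₀ + τ_data·x̄)/(τ₀+τ_data), with τ₀=1/σ₀² and τ_data=n/σ².
Here τ₀ = 1/65.3 = 0.015314 and τ_data = 13/157.7 = 0.082435, so τ_n = 0.097749.
Rearranging for μ₀: μ₀ = (μ_n·τ_n − τ_data·x̄)/τ₀ = (40.1283·0.097749 − 0.082435·37.7) / 0.015314 = 0.814702/0.015314 ≈ 53.2.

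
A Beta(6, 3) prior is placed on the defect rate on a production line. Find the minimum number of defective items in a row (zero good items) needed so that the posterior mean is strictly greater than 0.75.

k = 4

After k defective items and 0 good items the posterior is Beta(6+k, 3), with mean (6+k)/(6+3+k).
Set (6+k)/(9+k) > 0.75 and solve: k > (0.75·9 − 6)/(1 − 0.75) = 3.000.
The smallest integer exceeding 3.000 is 4, and checking k=4: (10)/(13) = 0.7692 > 0.75.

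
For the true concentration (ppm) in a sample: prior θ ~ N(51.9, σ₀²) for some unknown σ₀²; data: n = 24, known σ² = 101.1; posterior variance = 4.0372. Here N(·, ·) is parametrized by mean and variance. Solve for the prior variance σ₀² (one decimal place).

σ₀² = 97.0

Posterior precision equals prior precision plus data precision: 1/σ_n² = 1/σ₀² + n/σ².
So 1/σ₀² = 1/4.0372 − 24/101.1 = 0.247696 − 0.237389 = 0.010307.
Hence σ₀² = 1/0.010307 ≈ 97.0.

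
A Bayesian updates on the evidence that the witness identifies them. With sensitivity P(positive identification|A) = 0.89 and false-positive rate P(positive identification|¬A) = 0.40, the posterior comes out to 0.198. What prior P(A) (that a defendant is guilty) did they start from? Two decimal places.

P(A) = 0.10

In odds form, posterior odds = prior odds × likelihood ratio, so prior odds = posterior odds ÷ LR.
Posterior odds = 0.198/(1−0.198) = 0.2469. LR = 0.89/0.40 = 2.2250.
Prior odds = 0.2469/2.2250 = 0.1110, so P(A) = 0.1110/(1+0.1110) ≈ 0.10.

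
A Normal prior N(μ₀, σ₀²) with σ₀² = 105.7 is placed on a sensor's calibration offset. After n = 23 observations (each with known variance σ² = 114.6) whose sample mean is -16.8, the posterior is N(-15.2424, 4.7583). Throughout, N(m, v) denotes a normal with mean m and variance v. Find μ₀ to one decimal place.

μ₀ = 17.8

The posterior mean is a precision-weighted average: μ_n = (τ₀μ₀ + τ_data·x̄)/(τ₀+τ_data), with τ₀=1/σ₀² and τ_data=n/σ².
Here τ₀ = 1/105.7 = 0.009461 and τ_data = 23/114.6 = 0.200698, so τ_n = 0.210159.
Rearranging for μ₀: μ₀ = (μ_n·τ_n − τ_data·x̄)/τ₀ = (-15.2424·0.210159 − 0.200698·-16.8) / 0.009461 = 0.168399/0.009461 ≈ 17.8.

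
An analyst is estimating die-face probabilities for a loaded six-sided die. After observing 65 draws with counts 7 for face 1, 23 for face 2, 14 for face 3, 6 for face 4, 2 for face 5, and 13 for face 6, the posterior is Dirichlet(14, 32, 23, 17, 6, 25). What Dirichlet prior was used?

For a Dirichlet(α) prior with multinomial counts c, the posterior is Dirichlet(α + c) componentwise.
Subtract each count from the matching posterior parameter: 14−7=7, 32−23=9, 23−14=9, 17−6=11, 6−2=4, 25−13=12.

Dirichlet(7, 9, 9, 11, 4, 12)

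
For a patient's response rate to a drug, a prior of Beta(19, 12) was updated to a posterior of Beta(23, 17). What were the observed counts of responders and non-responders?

4 responders and 5 non-responders

Beta is conjugate to the binomial likelihood: posterior = Beta(a+s, b+f).
Match parameters: s=23−19=4, f=17−12=5.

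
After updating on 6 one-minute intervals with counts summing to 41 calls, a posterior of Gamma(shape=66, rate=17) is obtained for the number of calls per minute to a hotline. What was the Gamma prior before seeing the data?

A Gamma(α, β) prior (rate parametrization) on a Poisson rate with n observations summing to S gives posterior Gamma(α+S, β+n).
So α = 66 − 41 = 25 and β = 17 − 6 = 11.

Gamma(shape=25, rate=11)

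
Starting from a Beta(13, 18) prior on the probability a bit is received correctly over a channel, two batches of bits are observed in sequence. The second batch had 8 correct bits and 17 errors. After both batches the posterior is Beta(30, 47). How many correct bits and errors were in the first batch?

9 correct bits and 12 errors

Because Beta–binomial updating is additive in the counts, the combined data contributed (α_post−α_prior, β_post−β_prior) successes and failures.
Total across both batches: 30−13=17 correct bits, 47−18=29 errors.
Subtract the second batch: 17−8=9 correct bits and 29−17=12 errors.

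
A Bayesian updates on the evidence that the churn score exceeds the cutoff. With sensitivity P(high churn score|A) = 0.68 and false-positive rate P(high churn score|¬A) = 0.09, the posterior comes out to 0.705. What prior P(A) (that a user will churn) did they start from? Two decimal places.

P(A) = 0.24

Bayes' rule in odds form gives O(A|E) = O(A)·[P(E|A)/P(E|¬A)], hence O(A) = O(A|E)/LR.
Posterior odds = 0.705/(1−0.705) = 2.3898. LR = 0.68/0.09 = 7.5556.
Prior odds = 2.3898/7.5556 = 0.3163, so P(A) = 0.3163/(1+0.3163) ≈ 0.24.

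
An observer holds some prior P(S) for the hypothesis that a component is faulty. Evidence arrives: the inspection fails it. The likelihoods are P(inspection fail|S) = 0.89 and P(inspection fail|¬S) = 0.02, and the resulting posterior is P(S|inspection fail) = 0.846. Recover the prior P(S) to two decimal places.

P(S) = 0.11

Bayes' rule in odds form gives O(S|E) = O(S)·[P(E|S)/P(E|¬S)], hence O(S) = O(S|E)/LR.
Posterior odds = 0.846/(1−0.846) = 5.4935. LR = 0.89/0.02 = 44.5000.
Prior odds = 5.4935/44.5000 = 0.1234, so P(S) = 0.1234/(1+0.1234) ≈ 0.11.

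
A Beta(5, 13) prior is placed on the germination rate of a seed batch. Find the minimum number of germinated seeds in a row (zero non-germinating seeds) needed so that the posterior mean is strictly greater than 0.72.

After k germinated seeds and 0 non-germinating seeds the posterior is Beta(5+k, 13), with mean (5+k)/(5+13+k).
Set (5+k)/(18+k) > 0.72 and solve: k > (0.72·18 − 5)/(1 − 0.72) = 28.429.
The smallest integer exceeding 28.429 is 29, and checking k=29: (34)/(47) = 0.7234 > 0.72.

k = 29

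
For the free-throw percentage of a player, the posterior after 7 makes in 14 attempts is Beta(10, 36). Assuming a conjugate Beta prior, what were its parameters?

Beta(3, 29)

Beta is conjugate to the binomial likelihood: posterior = Beta(a+s, b+f).
Subtract the data counts: 10−7=3, 36−7=29.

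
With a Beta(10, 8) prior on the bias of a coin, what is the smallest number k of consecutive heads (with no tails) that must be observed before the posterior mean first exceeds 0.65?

k = 5

After k heads and 0 tails the posterior is Beta(10+k, 8), with mean (10+k)/(10+8+k).
Set (10+k)/(18+k) > 0.65 and solve: k > (0.65·18 − 10)/(1 − 0.65) = 4.857.
The smallest integer exceeding 4.857 is 5, and checking k=5: (15)/(23) = 0.6522 > 0.65.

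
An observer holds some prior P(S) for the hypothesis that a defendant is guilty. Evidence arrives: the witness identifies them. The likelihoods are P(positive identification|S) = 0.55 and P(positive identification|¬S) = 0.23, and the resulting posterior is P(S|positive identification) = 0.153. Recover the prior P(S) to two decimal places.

Bayes' rule in odds form gives O(S|E) = O(S)·[P(E|S)/P(E|¬S)], hence O(S) = O(S|E)/LR.
Posterior odds = 0.153/(1−0.153) = 0.1806. LR = 0.55/0.23 = 2.3913.
Prior odds = 0.1806/2.3913 = 0.0755, so P(S) = 0.0755/(1+0.0755) ≈ 0.07.

P(S) = 0.07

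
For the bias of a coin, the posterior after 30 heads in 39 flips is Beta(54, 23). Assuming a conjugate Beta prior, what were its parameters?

A Beta(a, b) prior with s successes and f failures in binomial data gives a Beta(a+s, b+f) posterior.
Subtract the data counts: 54−30=24, 23−9=14.

Beta(24, 14)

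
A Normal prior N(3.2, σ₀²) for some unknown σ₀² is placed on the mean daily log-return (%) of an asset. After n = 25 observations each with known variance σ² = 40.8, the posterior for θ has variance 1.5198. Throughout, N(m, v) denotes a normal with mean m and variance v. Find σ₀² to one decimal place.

For the Normal–Normal model with known σ², precisions add: τ_n = τ₀ + n/σ².
So 1/σ₀² = 1/1.5198 − 25/40.8 = 0.657981 − 0.612745 = 0.045236.
Hence σ₀² = 1/0.045236 ≈ 22.1.

σ₀² = 22.1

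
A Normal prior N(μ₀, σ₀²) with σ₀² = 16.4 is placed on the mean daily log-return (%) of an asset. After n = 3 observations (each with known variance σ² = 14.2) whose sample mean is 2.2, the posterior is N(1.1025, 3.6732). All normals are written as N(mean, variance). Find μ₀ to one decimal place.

With known observation variance, the Normal–Normal posterior has precision τ_n = τ₀ + n/σ² and mean μ_n = (τ₀μ₀ + (n/σ²)x̄)/τ_n.
Here τ₀ = 1/16.4 = 0.060976 and τ_data = 3/14.2 = 0.211268, so τ_n = 0.272244.
Rearranging for μ₀: μ₀ = (μ_n·τ_n − τ_data·x̄)/τ₀ = (1.1025·0.272244 − 0.211268·2.2) / 0.060976 = -0.164641/0.060976 ≈ -2.7.

μ₀ = -2.7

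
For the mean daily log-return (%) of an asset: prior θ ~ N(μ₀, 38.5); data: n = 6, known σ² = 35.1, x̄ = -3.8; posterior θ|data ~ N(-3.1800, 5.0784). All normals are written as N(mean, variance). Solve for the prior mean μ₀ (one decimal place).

The posterior mean is a precision-weighted average: μ_n = (τ₀μ₀ + τ_data·x̄)/(τ₀+τ_data), with τ₀=1/σ₀² and τ_data=n/σ².
Here τ₀ = 1/38.5 = 0.025974 and τ_data = 6/35.1 = 0.170940, so τ_n = 0.196914.
Rearranging for μ₀: μ₀ = (μ_n·τ_n − τ_data·x̄)/τ₀ = (-3.1800·0.196914 − 0.170940·-3.8) / 0.025974 = 0.023385/0.025974 ≈ 0.9.

μ₀ = 0.9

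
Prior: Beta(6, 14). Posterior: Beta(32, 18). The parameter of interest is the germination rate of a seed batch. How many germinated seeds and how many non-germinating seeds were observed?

Beta is conjugate to the binomial likelihood: posterior = Beta(a+s, b+f).
Match parameters: s=32−6=26, f=18−14=4.

26 germinated seeds and 4 non-germinating seeds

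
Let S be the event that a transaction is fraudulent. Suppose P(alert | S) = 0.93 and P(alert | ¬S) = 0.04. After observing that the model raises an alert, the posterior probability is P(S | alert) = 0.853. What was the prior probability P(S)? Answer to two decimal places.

In odds form, posterior odds = prior odds × likelihood ratio, so prior odds = posterior odds ÷ LR.
Posterior odds = 0.853/(1−0.853) = 5.8027. LR = 0.93/0.04 = 23.2500.
Prior odds = 5.8027/23.2500 = 0.2496, so P(S) = 0.2496/(1+0.2496) ≈ 0.20.

P(S) = 0.20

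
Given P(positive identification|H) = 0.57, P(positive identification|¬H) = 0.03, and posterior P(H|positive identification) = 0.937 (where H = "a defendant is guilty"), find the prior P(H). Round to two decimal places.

P(H) = 0.44

Bayes' rule in odds form gives O(H|E) = O(H)·[P(E|H)/P(E|¬H)], hence O(H) = O(H|E)/LR.
Posterior odds = 0.937/(1−0.937) = 14.8730. LR = 0.57/0.03 = 19.0000.
Prior odds = 14.8730/19.0000 = 0.7828, so P(H) = 0.7828/(1+0.7828) ≈ 0.44.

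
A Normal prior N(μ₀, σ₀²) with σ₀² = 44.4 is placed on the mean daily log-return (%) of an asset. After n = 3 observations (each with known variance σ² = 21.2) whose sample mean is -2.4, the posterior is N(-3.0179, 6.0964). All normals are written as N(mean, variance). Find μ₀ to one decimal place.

With known observation variance, the Normal–Normal posterior has precision τ_n = τ₀ + n/σ² and mean μ_n = (τ₀μ₀ + (n/σ²)x̄)/τ_n.
Here τ₀ = 1/44.4 = 0.022523 and τ_data = 3/21.2 = 0.141509, so τ_n = 0.164032.
Rearranging for μ₀: μ₀ = (μ_n·τ_n − τ_data·x̄)/τ₀ = (-3.0179·0.164032 − 0.141509·-2.4) / 0.022523 = -0.155411/0.022523 ≈ -6.9.

μ₀ = -6.9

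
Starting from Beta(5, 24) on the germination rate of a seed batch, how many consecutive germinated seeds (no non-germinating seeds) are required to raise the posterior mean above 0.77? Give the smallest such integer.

k = 76

After k germinated seeds and 0 non-germinating seeds the posterior is Beta(5+k, 24), with mean (5+k)/(5+24+k).
Set (5+k)/(29+k) > 0.77 and solve: k > (0.77·29 − 5)/(1 − 0.77) = 75.348.
The smallest integer exceeding 75.348 is 76, and checking k=76: (81)/(105) = 0.7714 > 0.77.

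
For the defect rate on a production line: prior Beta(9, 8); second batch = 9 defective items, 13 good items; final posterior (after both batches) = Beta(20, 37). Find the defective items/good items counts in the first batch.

2 defective items and 16 good items

Sequential conjugate updates are equivalent to a single update on the pooled data, so total successes = posterior α − prior α and total failures = posterior β − prior β.
Total across both batches: 20−9=11 defective items, 37−8=29 good items.
Subtract the second batch: 11−9=2 defective items and 29−13=16 good items.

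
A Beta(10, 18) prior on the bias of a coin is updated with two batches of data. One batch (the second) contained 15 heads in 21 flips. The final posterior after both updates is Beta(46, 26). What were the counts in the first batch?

21 heads and 2 tails

Because Beta–binomial updating is additive in the counts, the combined data contributed (α_post−α_prior, β_post−β_prior) successes and failures.
Total across both batches: 46−10=36 heads, 26−18=8 tails.
Subtract the second batch: 36−15=21 heads and 8−6=2 tails.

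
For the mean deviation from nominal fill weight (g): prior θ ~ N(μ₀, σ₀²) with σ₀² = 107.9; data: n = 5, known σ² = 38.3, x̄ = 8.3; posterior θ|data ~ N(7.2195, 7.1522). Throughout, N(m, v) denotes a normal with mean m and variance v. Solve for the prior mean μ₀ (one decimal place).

μ₀ = -8.0

With known observation variance, the Normal–Normal posterior has precision τ_n = τ₀ + n/σ² and mean μ_n = (τ₀μ₀ + (n/σ²)x̄)/τ_n.
Here τ₀ = 1/107.9 = 0.009268 and τ_data = 5/38.3 = 0.130548, so τ_n = 0.139816.
Rearranging for μ₀: μ₀ = (μ_n·τ_n − τ_data·x̄)/τ₀ = (7.2195·0.139816 − 0.130548·8.3) / 0.009268 = -0.074147/0.009268 ≈ -8.0.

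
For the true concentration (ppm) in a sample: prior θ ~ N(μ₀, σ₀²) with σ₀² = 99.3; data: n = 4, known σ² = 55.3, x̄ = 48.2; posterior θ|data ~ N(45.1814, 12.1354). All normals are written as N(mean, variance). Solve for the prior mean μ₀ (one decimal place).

μ₀ = 23.5

The posterior mean is a precision-weighted average: μ_n = (τ₀μ₀ + τ_data·x̄)/(τ₀+τ_data), with τ₀=1/σ₀² and τ_data=n/σ².
Here τ₀ = 1/99.3 = 0.010070 and τ_data = 4/55.3 = 0.072333, so τ_n = 0.082403.
Rearranging for μ₀: μ₀ = (μ_n·τ_n − τ_data·x̄)/τ₀ = (45.1814·0.082403 − 0.072333·48.2) / 0.010070 = 0.236632/0.010070 ≈ 23.5.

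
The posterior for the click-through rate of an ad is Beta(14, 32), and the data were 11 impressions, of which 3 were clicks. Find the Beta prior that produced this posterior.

A Beta(α, β) prior with s successes and f failures in binomial data gives a Beta(α+s, β+f) posterior.
Subtract the data counts: 14−3=11, 32−8=24.

Beta(11, 24)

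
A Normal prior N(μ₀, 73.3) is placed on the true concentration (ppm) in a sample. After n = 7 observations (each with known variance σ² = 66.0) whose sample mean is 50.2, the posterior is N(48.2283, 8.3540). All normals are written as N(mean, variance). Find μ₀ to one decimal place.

μ₀ = 32.9

The posterior mean is a precision-weighted average: μ_n = (τ₀μ₀ + τ_data·x̄)/(τ₀+τ_data), with τ₀=1/σ₀² and τ_data=n/σ².
Here τ₀ = 1/73.3 = 0.013643 and τ_data = 7/66.0 = 0.106061, so τ_n = 0.119704.
Rearranging for μ₀: μ₀ = (μ_n·τ_n − τ_data·x̄)/τ₀ = (48.2283·0.119704 − 0.106061·50.2) / 0.013643 = 0.448858/0.013643 ≈ 32.9.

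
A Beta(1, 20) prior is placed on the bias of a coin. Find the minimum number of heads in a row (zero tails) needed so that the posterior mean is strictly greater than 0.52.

k = 21

After k heads and 0 tails the posterior is Beta(1+k, 20), with mean (1+k)/(1+20+k).
Set (1+k)/(21+k) > 0.52 and solve: k > (0.52·21 − 1)/(1 − 0.52) = 20.667.
The smallest integer exceeding 20.667 is 21, and checking k=21: (22)/(42) = 0.5238 > 0.52.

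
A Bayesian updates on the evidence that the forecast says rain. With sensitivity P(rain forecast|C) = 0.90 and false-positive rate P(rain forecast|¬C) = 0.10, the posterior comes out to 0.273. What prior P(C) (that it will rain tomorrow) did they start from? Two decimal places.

P(C) = 0.04

Bayes' rule in odds form gives O(C|E) = O(C)·[P(E|C)/P(E|¬C)], hence O(C) = O(C|E)/LR.
Posterior odds = 0.273/(1−0.273) = 0.3755. LR = 0.90/0.10 = 9.0000.
Prior odds = 0.3755/9.0000 = 0.0417, so P(C) = 0.0417/(1+0.0417) ≈ 0.04.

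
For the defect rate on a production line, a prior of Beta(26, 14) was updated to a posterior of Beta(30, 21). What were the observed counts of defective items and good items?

Under Beta–binomial conjugacy the posterior parameters are (α+s, β+f).
Match parameters: s=30−26=4, f=21−14=7.

4 defective items and 7 good items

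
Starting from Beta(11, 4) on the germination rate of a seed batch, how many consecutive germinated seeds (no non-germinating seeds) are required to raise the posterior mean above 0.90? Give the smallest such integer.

After k germinated seeds and 0 non-germinating seeds the posterior is Beta(11+k, 4), with mean (11+k)/(11+4+k).
Set (11+k)/(15+k) > 0.90 and solve: k > (0.90·15 − 11)/(1 − 0.90) = 25.000.
The smallest integer exceeding 25.000 is 26, and checking k=26: (37)/(41) = 0.9024 > 0.90.

k = 26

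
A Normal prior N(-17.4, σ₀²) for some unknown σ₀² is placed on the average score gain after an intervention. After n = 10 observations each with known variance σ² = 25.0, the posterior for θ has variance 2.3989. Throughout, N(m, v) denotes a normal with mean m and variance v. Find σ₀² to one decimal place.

σ₀² = 59.3

Posterior precision equals prior precision plus data precision: 1/σ_n² = 1/σ₀² + n/σ².
So 1/σ₀² = 1/2.3989 − 10/25.0 = 0.416858 − 0.400000 = 0.016858.
Hence σ₀² = 1/0.016858 ≈ 59.3.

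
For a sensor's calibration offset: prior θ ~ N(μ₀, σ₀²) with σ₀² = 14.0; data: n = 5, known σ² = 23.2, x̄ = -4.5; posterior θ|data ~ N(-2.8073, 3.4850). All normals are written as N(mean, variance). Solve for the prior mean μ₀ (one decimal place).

μ₀ = 2.3

With known observation variance, the Normal–Normal posterior has precision τ_n = τ₀ + n/σ² and mean μ_n = (τ₀μ₀ + (n/σ²)x̄)/τ_n.
Here τ₀ = 1/14.0 = 0.071429 and τ_data = 5/23.2 = 0.215517, so τ_n = 0.286946.
Rearranging for μ₀: μ₀ = (μ_n·τ_n − τ_data·x̄)/τ₀ = (-2.8073·0.286946 − 0.215517·-4.5) / 0.071429 = 0.164283/0.071429 ≈ 2.3.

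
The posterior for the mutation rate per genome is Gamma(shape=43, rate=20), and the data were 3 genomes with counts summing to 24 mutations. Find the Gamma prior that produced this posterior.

Gamma(shape=19, rate=17)

A Gamma(α, β) prior (rate parametrization) on a Poisson rate with n observations summing to S gives posterior Gamma(α+S, β+n).
So α = 43 − 24 = 19 and β = 20 − 3 = 17.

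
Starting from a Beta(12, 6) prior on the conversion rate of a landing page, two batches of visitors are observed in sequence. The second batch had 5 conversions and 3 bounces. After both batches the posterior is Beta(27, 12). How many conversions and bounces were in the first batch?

10 conversions and 3 bounces

Sequential conjugate updates are equivalent to a single update on the pooled data, so total successes = posterior α − prior α and total failures = posterior β − prior β.
Total across both batches: 27−12=15 conversions, 12−6=6 bounces.
Subtract the second batch: 15−5=10 conversions and 6−3=3 bounces.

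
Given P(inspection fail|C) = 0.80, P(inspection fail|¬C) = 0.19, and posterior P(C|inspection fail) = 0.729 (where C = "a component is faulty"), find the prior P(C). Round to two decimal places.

Bayes' rule in odds form gives O(C|E) = O(C)·[P(E|C)/P(E|¬C)], hence O(C) = O(C|E)/LR.
Posterior odds = 0.729/(1−0.729) = 2.6900. LR = 0.80/0.19 = 4.2105.
Prior odds = 2.6900/4.2105 = 0.6389, so P(C) = 0.6389/(1+0.6389) ≈ 0.39.

P(C) = 0.39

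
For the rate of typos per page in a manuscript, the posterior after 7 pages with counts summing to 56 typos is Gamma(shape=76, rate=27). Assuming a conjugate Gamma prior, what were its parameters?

A Gamma(α, β) prior (rate parametrization) on a Poisson rate with n observations summing to S gives posterior Gamma(α+S, β+n).
So α = 76 − 56 = 20 and β = 27 − 7 = 20.

Gamma(shape=20, rate=20)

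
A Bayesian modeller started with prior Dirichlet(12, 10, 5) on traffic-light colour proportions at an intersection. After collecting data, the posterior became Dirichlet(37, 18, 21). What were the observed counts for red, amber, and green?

For a Dirichlet(α) prior with multinomial counts c, the posterior is Dirichlet(α + c) componentwise.
Counts are posterior − prior componentwise: 37−12=25, 18−10=8, 21−5=16.

counts (25, 8, 16)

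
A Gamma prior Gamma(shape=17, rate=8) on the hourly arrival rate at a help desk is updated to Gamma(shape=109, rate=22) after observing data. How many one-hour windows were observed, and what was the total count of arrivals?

n = 14 one-hour windows with total 92 arrivals

A Gamma(α, β) prior (rate parametrization) on a Poisson rate with n observations summing to S gives posterior Gamma(α+S, β+n).
Matching: Σxᵢ = 109 − 17 = 92 and n = 22 − 8 = 14.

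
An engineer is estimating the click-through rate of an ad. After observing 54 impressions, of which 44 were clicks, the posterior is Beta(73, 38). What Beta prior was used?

Beta(29, 28)

Under Beta–binomial conjugacy the posterior parameters are (α+s, β+f).
So α = 73 − 44 = 29 and β = 38 − 10 = 28.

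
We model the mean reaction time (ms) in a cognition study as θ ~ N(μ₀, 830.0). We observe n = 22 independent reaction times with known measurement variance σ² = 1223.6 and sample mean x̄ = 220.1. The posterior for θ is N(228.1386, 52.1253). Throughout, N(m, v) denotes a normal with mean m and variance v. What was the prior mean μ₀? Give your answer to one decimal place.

μ₀ = 348.1

The posterior mean is a precision-weighted average: μ_n = (τ₀μ₀ + τ_data·x̄)/(τ₀+τ_data), with τ₀=1/σ₀² and τ_data=n/σ².
Here τ₀ = 1/830.0 = 0.001205 and τ_data = 22/1223.6 = 0.017980, so τ_n = 0.019185.
Rearranging for μ₀: μ₀ = (μ_n·τ_n − τ_data·x̄)/τ₀ = (228.1386·0.019185 − 0.017980·220.1) / 0.001205 = 0.419441/0.001205 ≈ 348.1.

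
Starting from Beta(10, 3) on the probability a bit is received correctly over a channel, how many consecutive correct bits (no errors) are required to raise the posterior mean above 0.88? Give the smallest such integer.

After k correct bits and 0 errors the posterior is Beta(10+k, 3), with mean (10+k)/(10+3+k).
Set (10+k)/(13+k) > 0.88 and solve: k > (0.88·13 − 10)/(1 − 0.88) = 12.000.
The smallest integer exceeding 12.000 is 13.

k = 13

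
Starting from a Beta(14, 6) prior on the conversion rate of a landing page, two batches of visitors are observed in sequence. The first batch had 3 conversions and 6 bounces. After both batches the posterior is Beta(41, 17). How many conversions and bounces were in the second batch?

24 conversions and 5 bounces

Because Beta–binomial updating is additive in the counts, the combined data contributed (α_post−α_prior, β_post−β_prior) successes and failures.
Total across both batches: 41−14=27 conversions, 17−6=11 bounces.
Subtract the first batch: 27−3=24 conversions and 11−6=5 bounces.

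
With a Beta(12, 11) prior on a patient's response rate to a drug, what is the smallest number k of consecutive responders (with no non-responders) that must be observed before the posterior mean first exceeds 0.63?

k = 7

After k responders and 0 non-responders the posterior is Beta(12+k, 11), with mean (12+k)/(12+11+k).
Set (12+k)/(23+k) > 0.63 and solve: k > (0.63·23 − 12)/(1 − 0.63) = 6.730.
The smallest integer exceeding 6.730 is 7, and checking k=7: (19)/(30) = 0.6333 > 0.63.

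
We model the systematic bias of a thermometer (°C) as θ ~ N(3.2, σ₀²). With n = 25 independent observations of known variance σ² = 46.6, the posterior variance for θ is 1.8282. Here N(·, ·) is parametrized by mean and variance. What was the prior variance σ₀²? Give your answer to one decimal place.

Posterior precision equals prior precision plus data precision: 1/σ_n² = 1/σ₀² + n/σ².
So 1/σ₀² = 1/1.8282 − 25/46.6 = 0.546986 − 0.536481 = 0.010505.
Hence σ₀² = 1/0.010505 ≈ 95.2.

σ₀² = 95.2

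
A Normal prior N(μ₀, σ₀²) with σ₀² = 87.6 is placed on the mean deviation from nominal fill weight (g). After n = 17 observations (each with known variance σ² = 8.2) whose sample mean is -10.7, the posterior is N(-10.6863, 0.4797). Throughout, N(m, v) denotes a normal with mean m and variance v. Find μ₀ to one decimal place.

μ₀ = -8.2

The posterior mean is a precision-weighted average: μ_n = (τ₀μ₀ + τ_data·x̄)/(τ₀+τ_data), with τ₀=1/σ₀² and τ_data=n/σ².
Here τ₀ = 1/87.6 = 0.011416 and τ_data = 17/8.2 = 2.073171, so τ_n = 2.084587.
Rearranging for μ₀: μ₀ = (μ_n·τ_n − τ_data·x̄)/τ₀ = (-10.6863·2.084587 − 2.073171·-10.7) / 0.011416 = -0.093592/0.011416 ≈ -8.2.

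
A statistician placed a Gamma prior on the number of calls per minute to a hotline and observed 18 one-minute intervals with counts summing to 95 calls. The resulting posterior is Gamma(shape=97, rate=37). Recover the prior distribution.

Gamma(shape=2, rate=19)

A Gamma(α, β) prior (rate parametrization) on a Poisson rate with n observations summing to S gives posterior Gamma(α+S, β+n).
So α = 97 − 95 = 2 and β = 37 − 18 = 19.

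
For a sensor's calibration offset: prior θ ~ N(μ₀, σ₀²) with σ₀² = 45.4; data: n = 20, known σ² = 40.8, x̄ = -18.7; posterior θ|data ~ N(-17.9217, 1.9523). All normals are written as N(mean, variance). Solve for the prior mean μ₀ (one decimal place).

The posterior mean is a precision-weighted average: μ_n = (τ₀μ₀ + τ_data·x̄)/(τ₀+τ_data), with τ₀=1/σ₀² and τ_data=n/σ².
Here τ₀ = 1/45.4 = 0.022026 and τ_data = 20/40.8 = 0.490196, so τ_n = 0.512222.
Rearranging for μ₀: μ₀ = (μ_n·τ_n − τ_data·x̄)/τ₀ = (-17.9217·0.512222 − 0.490196·-18.7) / 0.022026 = -0.013224/0.022026 ≈ -0.6.

μ₀ = -0.6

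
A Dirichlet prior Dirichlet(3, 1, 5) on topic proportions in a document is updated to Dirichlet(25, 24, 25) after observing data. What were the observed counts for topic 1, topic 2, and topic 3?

counts (22, 23, 20)

For a Dirichlet(α) prior with multinomial counts c, the posterior is Dirichlet(α + c) componentwise.
Counts are posterior − prior componentwise: 25−3=22, 24−1=23, 25−5=20.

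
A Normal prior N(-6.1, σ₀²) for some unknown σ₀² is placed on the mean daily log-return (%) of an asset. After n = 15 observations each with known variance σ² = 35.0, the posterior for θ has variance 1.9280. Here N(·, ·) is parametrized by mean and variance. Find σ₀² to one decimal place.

σ₀² = 11.1

Posterior precision equals prior precision plus data precision: 1/σ_n² = 1/σ₀² + n/σ².
So 1/σ₀² = 1/1.9280 − 15/35.0 = 0.518672 − 0.428571 = 0.090101.
Hence σ₀² = 1/0.090101 ≈ 11.1.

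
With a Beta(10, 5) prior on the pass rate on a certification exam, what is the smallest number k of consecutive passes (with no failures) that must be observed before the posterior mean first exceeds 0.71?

k = 3

After k passes and 0 failures the posterior is Beta(10+k, 5), with mean (10+k)/(10+5+k).
Set (10+k)/(15+k) > 0.71 and solve: k > (0.71·15 − 10)/(1 − 0.71) = 2.241.
The smallest integer exceeding 2.241 is 3, and checking k=3: (13)/(18) = 0.7222 > 0.71.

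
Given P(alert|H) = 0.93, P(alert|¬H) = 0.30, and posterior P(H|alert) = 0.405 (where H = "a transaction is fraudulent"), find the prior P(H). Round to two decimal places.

P(H) = 0.18

In odds form, posterior odds = prior odds × likelihood ratio, so prior odds = posterior odds ÷ LR.
Posterior odds = 0.405/(1−0.405) = 0.6807. LR = 0.93/0.30 = 3.1000.
Prior odds = 0.6807/3.1000 = 0.2196, so P(H) = 0.2196/(1+0.2196) ≈ 0.18.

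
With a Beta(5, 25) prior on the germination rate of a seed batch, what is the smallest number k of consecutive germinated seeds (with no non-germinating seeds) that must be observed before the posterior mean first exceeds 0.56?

After k germinated seeds and 0 non-germinating seeds the posterior is Beta(5+k, 25), with mean (5+k)/(5+25+k).
Set (5+k)/(30+k) > 0.56 and solve: k > (0.56·30 − 5)/(1 − 0.56) = 26.818.
The smallest integer exceeding 26.818 is 27, and checking k=27: (32)/(57) = 0.5614 > 0.56.

k = 27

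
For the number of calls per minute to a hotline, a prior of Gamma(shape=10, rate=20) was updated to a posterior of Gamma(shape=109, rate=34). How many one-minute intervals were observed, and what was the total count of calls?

A Gamma(α, β) prior (rate parametrization) on a Poisson rate with n observations summing to S gives posterior Gamma(α+S, β+n).
Matching: Σxᵢ = 109 − 10 = 99 and n = 34 − 20 = 14.

n = 14 one-minute intervals with total 99 calls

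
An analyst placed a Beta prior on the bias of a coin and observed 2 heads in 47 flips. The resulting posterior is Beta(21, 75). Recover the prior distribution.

Beta is conjugate to the binomial likelihood: posterior = Beta(a+s, b+f).
Subtract the data counts: 21−2=19, 75−45=30.

Beta(19, 30)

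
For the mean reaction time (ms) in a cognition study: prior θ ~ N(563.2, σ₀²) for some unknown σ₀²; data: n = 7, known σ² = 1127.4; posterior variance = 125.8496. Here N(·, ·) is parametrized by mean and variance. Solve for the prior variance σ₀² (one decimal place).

Posterior precision equals prior precision plus data precision: 1/σ_n² = 1/σ₀² + n/σ².
So 1/σ₀² = 1/125.8496 − 7/1127.4 = 0.007946 − 0.006209 = 0.001737.
Hence σ₀² = 1/0.001737 ≈ 575.7.

σ₀² = 575.7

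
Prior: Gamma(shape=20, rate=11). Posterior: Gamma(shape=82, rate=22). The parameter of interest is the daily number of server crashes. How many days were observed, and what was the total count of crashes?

n = 11 days with total 62 crashes

A Gamma(α, β) prior (rate parametrization) on a Poisson rate with n observations summing to S gives posterior Gamma(α+S, β+n).
Matching: Σxᵢ = 82 − 20 = 62 and n = 22 − 11 = 11.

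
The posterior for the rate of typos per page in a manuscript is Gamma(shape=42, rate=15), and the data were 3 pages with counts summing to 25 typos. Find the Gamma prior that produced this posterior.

A Gamma(α, β) prior (rate parametrization) on a Poisson rate with n observations summing to S gives posterior Gamma(α+S, β+n).
So α = 42 − 25 = 17 and β = 15 − 3 = 12.

Gamma(shape=17, rate=12)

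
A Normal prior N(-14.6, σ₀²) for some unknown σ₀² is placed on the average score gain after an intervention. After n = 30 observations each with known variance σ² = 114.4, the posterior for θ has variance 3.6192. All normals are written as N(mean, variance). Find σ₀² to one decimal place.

σ₀² = 71.1

Posterior precision equals prior precision plus data precision: 1/σ_n² = 1/σ₀² + n/σ².
So 1/σ₀² = 1/3.6192 − 30/114.4 = 0.276304 − 0.262238 = 0.014066.
Hence σ₀² = 1/0.014066 ≈ 71.1.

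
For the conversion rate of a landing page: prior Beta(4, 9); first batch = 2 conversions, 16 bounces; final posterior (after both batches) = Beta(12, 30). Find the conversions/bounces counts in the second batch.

Because Beta–binomial updating is additive in the counts, the combined data contributed (α_post−α_prior, β_post−β_prior) successes and failures.
Total across both batches: 12−4=8 conversions, 30−9=21 bounces.
Subtract the first batch: 8−2=6 conversions and 21−16=5 bounces.

6 conversions and 5 bounces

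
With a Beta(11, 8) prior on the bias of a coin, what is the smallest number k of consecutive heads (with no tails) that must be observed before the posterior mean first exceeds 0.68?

k = 7

After k heads and 0 tails the posterior is Beta(11+k, 8), with mean (11+k)/(11+8+k).
Set (11+k)/(19+k) > 0.68 and solve: k > (0.68·19 − 11)/(1 − 0.68) = 6.000.
The smallest integer exceeding 6.000 is 7.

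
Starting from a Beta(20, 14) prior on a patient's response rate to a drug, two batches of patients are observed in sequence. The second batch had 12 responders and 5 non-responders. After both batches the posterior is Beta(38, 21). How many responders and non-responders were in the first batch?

6 responders and 2 non-responders

Because Beta–binomial updating is additive in the counts, the combined data contributed (α_post−α_prior, β_post−β_prior) successes and failures.
Total across both batches: 38−20=18 responders, 21−14=7 non-responders.
Subtract the second batch: 18−12=6 responders and 7−5=2 non-responders.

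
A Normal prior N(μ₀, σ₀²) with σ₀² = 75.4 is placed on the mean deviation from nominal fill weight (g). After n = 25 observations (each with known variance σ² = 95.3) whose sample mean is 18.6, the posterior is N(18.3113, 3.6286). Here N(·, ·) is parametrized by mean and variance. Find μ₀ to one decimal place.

μ₀ = 12.6

With known observation variance, the Normal–Normal posterior has precision τ_n = τ₀ + n/σ² and mean μ_n = (τ₀μ₀ + (n/σ²)x̄)/τ_n.
Here τ₀ = 1/75.4 = 0.013263 and τ_data = 25/95.3 = 0.262329, so τ_n = 0.275592.
Rearranging for μ₀: μ₀ = (μ_n·τ_n − τ_data·x̄)/τ₀ = (18.3113·0.275592 − 0.262329·18.6) / 0.013263 = 0.167128/0.013263 ≈ 12.6.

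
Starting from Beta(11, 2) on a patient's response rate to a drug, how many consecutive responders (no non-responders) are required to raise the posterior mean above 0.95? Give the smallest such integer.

k = 28

After k responders and 0 non-responders the posterior is Beta(11+k, 2), with mean (11+k)/(11+2+k).
Set (11+k)/(13+k) > 0.95 and solve: k > (0.95·13 − 11)/(1 − 0.95) = 27.000.
The smallest integer exceeding 27.000 is 28, and checking k=28: (39)/(41) = 0.9512 > 0.95.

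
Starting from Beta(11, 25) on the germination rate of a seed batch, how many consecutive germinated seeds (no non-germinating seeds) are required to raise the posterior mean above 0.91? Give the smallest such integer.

After k germinated seeds and 0 non-germinating seeds the posterior is Beta(11+k, 25), with mean (11+k)/(11+25+k).
Set (11+k)/(36+k) > 0.91 and solve: k > (0.91·36 − 11)/(1 − 0.91) = 241.778.
The smallest integer exceeding 241.778 is 242.

k = 242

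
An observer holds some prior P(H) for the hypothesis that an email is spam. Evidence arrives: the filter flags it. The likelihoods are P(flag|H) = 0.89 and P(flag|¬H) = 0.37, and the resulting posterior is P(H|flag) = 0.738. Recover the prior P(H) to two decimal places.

P(H) = 0.54

In odds form, posterior odds = prior odds × likelihood ratio, so prior odds = posterior odds ÷ LR.
Posterior odds = 0.738/(1−0.738) = 2.8168. LR = 0.89/0.37 = 2.4054.
Prior odds = 2.8168/2.4054 = 1.1710, so P(H) = 1.1710/(1+1.1710) ≈ 0.54.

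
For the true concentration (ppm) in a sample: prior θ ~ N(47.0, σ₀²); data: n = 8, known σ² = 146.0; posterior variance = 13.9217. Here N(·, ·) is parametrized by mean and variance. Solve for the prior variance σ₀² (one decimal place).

For the Normal–Normal model with known σ², precisions add: τ_n = τ₀ + n/σ².
So 1/σ₀² = 1/13.9217 − 8/146.0 = 0.071830 − 0.054795 = 0.017035.
Hence σ₀² = 1/0.017035 ≈ 58.7.

σ₀² = 58.7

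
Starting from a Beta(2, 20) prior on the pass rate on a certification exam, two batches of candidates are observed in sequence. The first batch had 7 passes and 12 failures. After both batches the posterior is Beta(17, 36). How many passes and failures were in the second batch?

Because Beta–binomial updating is additive in the counts, the combined data contributed (α_post−α_prior, β_post−β_prior) successes and failures.
Total across both batches: 17−2=15 passes, 36−20=16 failures.
Subtract the first batch: 15−7=8 passes and 16−12=4 failures.

8 passes and 4 failures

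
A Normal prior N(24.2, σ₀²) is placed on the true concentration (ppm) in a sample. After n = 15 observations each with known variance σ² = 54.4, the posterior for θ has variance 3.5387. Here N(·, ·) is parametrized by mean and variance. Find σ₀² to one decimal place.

Posterior precision equals prior precision plus data precision: 1/σ_n² = 1/σ₀² + n/σ².
So 1/σ₀² = 1/3.5387 − 15/54.4 = 0.282590 − 0.275735 = 0.006855.
Hence σ₀² = 1/0.006855 ≈ 145.9.

σ₀² = 145.9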